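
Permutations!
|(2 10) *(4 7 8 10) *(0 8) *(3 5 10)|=8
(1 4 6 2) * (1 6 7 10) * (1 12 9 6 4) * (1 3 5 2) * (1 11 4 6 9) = [0, 3, 6, 5, 7, 2, 11, 10, 8, 9, 12, 4, 1] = (1 3 5 2 6 11 4 7 10 12)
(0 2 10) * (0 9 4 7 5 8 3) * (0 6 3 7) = (0 2 10 9 4)(3 6)(5 8 7) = [2, 1, 10, 6, 0, 8, 3, 5, 7, 4, 9]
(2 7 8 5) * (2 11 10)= (2 7 8 5 11 10)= [0, 1, 7, 3, 4, 11, 6, 8, 5, 9, 2, 10]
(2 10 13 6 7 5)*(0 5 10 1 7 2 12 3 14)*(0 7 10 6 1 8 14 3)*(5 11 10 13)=(0 11 10 5 12)(1 13)(2 8 14 7 6)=[11, 13, 8, 3, 4, 12, 2, 6, 14, 9, 5, 10, 0, 1, 7]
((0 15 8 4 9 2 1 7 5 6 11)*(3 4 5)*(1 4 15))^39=((0 1 7 3 15 8 5 6 11)(2 4 9))^39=(0 3 5)(1 15 6)(7 8 11)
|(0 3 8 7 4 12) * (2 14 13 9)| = 12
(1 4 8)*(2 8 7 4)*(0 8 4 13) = [8, 2, 4, 3, 7, 5, 6, 13, 1, 9, 10, 11, 12, 0] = (0 8 1 2 4 7 13)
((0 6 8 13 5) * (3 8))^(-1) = (0 5 13 8 3 6)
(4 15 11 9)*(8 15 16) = (4 16 8 15 11 9) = [0, 1, 2, 3, 16, 5, 6, 7, 15, 4, 10, 9, 12, 13, 14, 11, 8]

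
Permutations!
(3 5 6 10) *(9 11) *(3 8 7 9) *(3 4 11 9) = (3 5 6 10 8 7)(4 11) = [0, 1, 2, 5, 11, 6, 10, 3, 7, 9, 8, 4]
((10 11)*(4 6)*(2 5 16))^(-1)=((2 5 16)(4 6)(10 11))^(-1)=(2 16 5)(4 6)(10 11)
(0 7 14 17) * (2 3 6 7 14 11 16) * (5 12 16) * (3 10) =(0 14 17)(2 10 3 6 7 11 5 12 16) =[14, 1, 10, 6, 4, 12, 7, 11, 8, 9, 3, 5, 16, 13, 17, 15, 2, 0]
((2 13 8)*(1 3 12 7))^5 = (1 3 12 7)(2 8 13)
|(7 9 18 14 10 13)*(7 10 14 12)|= |(7 9 18 12)(10 13)|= 4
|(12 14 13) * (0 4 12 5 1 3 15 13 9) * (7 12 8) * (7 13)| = 12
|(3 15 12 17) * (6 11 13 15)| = |(3 6 11 13 15 12 17)| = 7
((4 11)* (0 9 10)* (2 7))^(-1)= ((0 9 10)(2 7)(4 11))^(-1)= (0 10 9)(2 7)(4 11)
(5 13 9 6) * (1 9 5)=(1 9 6)(5 13)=[0, 9, 2, 3, 4, 13, 1, 7, 8, 6, 10, 11, 12, 5]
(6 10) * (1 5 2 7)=(1 5 2 7)(6 10)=[0, 5, 7, 3, 4, 2, 10, 1, 8, 9, 6]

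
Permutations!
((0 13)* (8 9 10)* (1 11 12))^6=((0 13)(1 11 12)(8 9 10))^6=(13)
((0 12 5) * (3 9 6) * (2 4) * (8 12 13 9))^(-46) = (0 9 3 12)(5 13 6 8)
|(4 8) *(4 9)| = 3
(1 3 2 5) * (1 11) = (1 3 2 5 11) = [0, 3, 5, 2, 4, 11, 6, 7, 8, 9, 10, 1]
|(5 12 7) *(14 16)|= 6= |(5 12 7)(14 16)|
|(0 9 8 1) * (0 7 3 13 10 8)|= |(0 9)(1 7 3 13 10 8)|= 6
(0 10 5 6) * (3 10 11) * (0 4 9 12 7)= (0 11 3 10 5 6 4 9 12 7)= [11, 1, 2, 10, 9, 6, 4, 0, 8, 12, 5, 3, 7]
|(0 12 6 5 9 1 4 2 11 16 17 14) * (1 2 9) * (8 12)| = |(0 8 12 6 5 1 4 9 2 11 16 17 14)| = 13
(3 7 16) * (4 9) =(3 7 16)(4 9) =[0, 1, 2, 7, 9, 5, 6, 16, 8, 4, 10, 11, 12, 13, 14, 15, 3]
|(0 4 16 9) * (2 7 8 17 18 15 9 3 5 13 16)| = 36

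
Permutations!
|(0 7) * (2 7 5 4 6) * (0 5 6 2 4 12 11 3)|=|(0 6 4 2 7 5 12 11 3)|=9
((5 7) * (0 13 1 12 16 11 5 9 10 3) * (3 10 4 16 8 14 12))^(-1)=((0 13 1 3)(4 16 11 5 7 9)(8 14 12))^(-1)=(0 3 1 13)(4 9 7 5 11 16)(8 12 14)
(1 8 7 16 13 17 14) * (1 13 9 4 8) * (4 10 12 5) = [0, 1, 2, 3, 8, 4, 6, 16, 7, 10, 12, 11, 5, 17, 13, 15, 9, 14] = (4 8 7 16 9 10 12 5)(13 17 14)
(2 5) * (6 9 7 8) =(2 5)(6 9 7 8) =[0, 1, 5, 3, 4, 2, 9, 8, 6, 7]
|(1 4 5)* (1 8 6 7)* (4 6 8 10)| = |(1 6 7)(4 5 10)| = 3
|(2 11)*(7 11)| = |(2 7 11)| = 3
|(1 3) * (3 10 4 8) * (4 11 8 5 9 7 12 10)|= 10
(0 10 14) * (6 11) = (0 10 14)(6 11) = [10, 1, 2, 3, 4, 5, 11, 7, 8, 9, 14, 6, 12, 13, 0]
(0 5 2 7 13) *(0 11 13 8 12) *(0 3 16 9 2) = (0 5)(2 7 8 12 3 16 9)(11 13) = [5, 1, 7, 16, 4, 0, 6, 8, 12, 2, 10, 13, 3, 11, 14, 15, 9]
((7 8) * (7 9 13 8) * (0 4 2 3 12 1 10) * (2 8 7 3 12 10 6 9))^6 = (0 6)(1 10)(2 7)(3 12)(4 9)(8 13)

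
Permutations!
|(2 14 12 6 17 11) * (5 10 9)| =6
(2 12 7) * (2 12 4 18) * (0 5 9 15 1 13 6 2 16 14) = (0 5 9 15 1 13 6 2 4 18 16 14)(7 12) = [5, 13, 4, 3, 18, 9, 2, 12, 8, 15, 10, 11, 7, 6, 0, 1, 14, 17, 16]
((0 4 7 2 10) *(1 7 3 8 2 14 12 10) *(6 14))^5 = (0 1 10 2 12 8 14 3 6 4 7)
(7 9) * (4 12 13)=(4 12 13)(7 9)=[0, 1, 2, 3, 12, 5, 6, 9, 8, 7, 10, 11, 13, 4]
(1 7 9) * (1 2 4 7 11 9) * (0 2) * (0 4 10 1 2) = (1 11 9 4 7 2 10) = [0, 11, 10, 3, 7, 5, 6, 2, 8, 4, 1, 9]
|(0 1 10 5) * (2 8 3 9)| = 4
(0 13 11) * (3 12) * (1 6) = [13, 6, 2, 12, 4, 5, 1, 7, 8, 9, 10, 0, 3, 11] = (0 13 11)(1 6)(3 12)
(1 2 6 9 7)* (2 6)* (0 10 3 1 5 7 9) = (0 10 3 1 6)(5 7) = [10, 6, 2, 1, 4, 7, 0, 5, 8, 9, 3]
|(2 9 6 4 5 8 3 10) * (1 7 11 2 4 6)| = 5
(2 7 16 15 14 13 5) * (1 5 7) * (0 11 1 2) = [11, 5, 2, 3, 4, 0, 6, 16, 8, 9, 10, 1, 12, 7, 13, 14, 15] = (0 11 1 5)(7 16 15 14 13)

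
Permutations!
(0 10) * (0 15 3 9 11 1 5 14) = (0 10 15 3 9 11 1 5 14) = [10, 5, 2, 9, 4, 14, 6, 7, 8, 11, 15, 1, 12, 13, 0, 3]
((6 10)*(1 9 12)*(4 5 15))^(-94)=((1 9 12)(4 5 15)(6 10))^(-94)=(1 12 9)(4 15 5)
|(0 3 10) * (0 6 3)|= 3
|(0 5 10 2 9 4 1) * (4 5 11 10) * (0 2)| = 15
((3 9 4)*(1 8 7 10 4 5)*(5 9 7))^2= ((1 8 5)(3 7 10 4))^2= (1 5 8)(3 10)(4 7)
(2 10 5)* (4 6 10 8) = (2 8 4 6 10 5) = [0, 1, 8, 3, 6, 2, 10, 7, 4, 9, 5]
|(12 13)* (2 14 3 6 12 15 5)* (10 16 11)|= 24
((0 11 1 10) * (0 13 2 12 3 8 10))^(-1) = (0 1 11)(2 13 10 8 3 12)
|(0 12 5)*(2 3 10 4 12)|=7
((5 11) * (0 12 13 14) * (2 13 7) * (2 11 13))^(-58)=(0 13 11 12 14 5 7)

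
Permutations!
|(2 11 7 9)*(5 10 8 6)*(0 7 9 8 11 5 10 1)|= |(0 7 8 6 10 11 9 2 5 1)|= 10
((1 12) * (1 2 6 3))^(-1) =((1 12 2 6 3))^(-1) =(1 3 6 2 12)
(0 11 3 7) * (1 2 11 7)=(0 7)(1 2 11 3)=[7, 2, 11, 1, 4, 5, 6, 0, 8, 9, 10, 3]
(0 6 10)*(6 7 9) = (0 7 9 6 10) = [7, 1, 2, 3, 4, 5, 10, 9, 8, 6, 0]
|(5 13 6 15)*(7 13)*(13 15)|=6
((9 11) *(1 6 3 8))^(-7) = ((1 6 3 8)(9 11))^(-7) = (1 6 3 8)(9 11)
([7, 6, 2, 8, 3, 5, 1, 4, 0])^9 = [8, 6, 2, 4, 7, 5, 1, 0, 3]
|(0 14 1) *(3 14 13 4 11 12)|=8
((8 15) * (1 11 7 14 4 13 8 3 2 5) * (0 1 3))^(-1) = ((0 1 11 7 14 4 13 8 15)(2 5 3))^(-1) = (0 15 8 13 4 14 7 11 1)(2 3 5)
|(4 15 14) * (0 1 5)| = |(0 1 5)(4 15 14)| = 3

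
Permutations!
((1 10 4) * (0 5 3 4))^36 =((0 5 3 4 1 10))^36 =(10)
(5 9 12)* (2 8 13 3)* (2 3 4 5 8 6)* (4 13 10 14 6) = [0, 1, 4, 3, 5, 9, 2, 7, 10, 12, 14, 11, 8, 13, 6] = (2 4 5 9 12 8 10 14 6)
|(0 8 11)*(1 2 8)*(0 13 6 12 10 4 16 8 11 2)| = 18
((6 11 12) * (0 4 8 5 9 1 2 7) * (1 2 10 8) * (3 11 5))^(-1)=((0 4 1 10 8 3 11 12 6 5 9 2 7))^(-1)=(0 7 2 9 5 6 12 11 3 8 10 1 4)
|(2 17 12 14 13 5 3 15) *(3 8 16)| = 10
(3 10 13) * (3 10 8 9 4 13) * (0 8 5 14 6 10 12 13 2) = [8, 1, 0, 5, 2, 14, 10, 7, 9, 4, 3, 11, 13, 12, 6] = (0 8 9 4 2)(3 5 14 6 10)(12 13)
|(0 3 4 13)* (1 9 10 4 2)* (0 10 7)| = |(0 3 2 1 9 7)(4 13 10)| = 6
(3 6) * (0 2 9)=(0 2 9)(3 6)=[2, 1, 9, 6, 4, 5, 3, 7, 8, 0]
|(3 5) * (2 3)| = 3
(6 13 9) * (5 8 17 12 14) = (5 8 17 12 14)(6 13 9) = [0, 1, 2, 3, 4, 8, 13, 7, 17, 6, 10, 11, 14, 9, 5, 15, 16, 12]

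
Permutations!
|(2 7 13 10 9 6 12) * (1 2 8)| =9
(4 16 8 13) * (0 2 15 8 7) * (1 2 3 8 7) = (0 3 8 13 4 16 1 2 15 7) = [3, 2, 15, 8, 16, 5, 6, 0, 13, 9, 10, 11, 12, 4, 14, 7, 1]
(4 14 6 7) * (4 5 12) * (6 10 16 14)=(4 6 7 5 12)(10 16 14)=[0, 1, 2, 3, 6, 12, 7, 5, 8, 9, 16, 11, 4, 13, 10, 15, 14]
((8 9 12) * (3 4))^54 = (12)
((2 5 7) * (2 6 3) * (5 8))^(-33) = (2 7)(3 5)(6 8)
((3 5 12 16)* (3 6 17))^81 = (3 16)(5 6)(12 17)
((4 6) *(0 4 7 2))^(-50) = (7)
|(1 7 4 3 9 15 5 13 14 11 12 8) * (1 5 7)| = 30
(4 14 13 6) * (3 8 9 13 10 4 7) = (3 8 9 13 6 7)(4 14 10) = [0, 1, 2, 8, 14, 5, 7, 3, 9, 13, 4, 11, 12, 6, 10]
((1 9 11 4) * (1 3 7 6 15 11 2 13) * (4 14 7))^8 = (6 14 15 7 11)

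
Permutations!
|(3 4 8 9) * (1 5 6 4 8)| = |(1 5 6 4)(3 8 9)| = 12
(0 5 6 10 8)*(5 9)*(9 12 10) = (0 12 10 8)(5 6 9) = [12, 1, 2, 3, 4, 6, 9, 7, 0, 5, 8, 11, 10]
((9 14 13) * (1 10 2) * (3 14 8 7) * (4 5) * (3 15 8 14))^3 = (15)(4 5)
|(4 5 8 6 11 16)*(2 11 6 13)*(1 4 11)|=6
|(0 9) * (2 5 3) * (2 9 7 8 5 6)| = |(0 7 8 5 3 9)(2 6)| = 6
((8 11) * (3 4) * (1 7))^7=((1 7)(3 4)(8 11))^7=(1 7)(3 4)(8 11)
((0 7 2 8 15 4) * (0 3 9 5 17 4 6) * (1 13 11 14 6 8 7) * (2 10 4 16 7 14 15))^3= (0 11 2)(1 15 14)(3 17 10 9 16 4 5 7)(6 13 8)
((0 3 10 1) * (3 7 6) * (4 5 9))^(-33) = ((0 7 6 3 10 1)(4 5 9))^(-33) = (0 3)(1 6)(7 10)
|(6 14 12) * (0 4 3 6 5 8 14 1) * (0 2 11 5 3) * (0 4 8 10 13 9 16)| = 14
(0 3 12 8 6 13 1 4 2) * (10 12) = (0 3 10 12 8 6 13 1 4 2) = [3, 4, 0, 10, 2, 5, 13, 7, 6, 9, 12, 11, 8, 1]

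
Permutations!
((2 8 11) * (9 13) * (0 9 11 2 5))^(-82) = (0 11 9 5 13)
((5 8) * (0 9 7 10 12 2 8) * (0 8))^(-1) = (0 2 12 10 7 9)(5 8)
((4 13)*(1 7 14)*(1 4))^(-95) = ((1 7 14 4 13))^(-95) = (14)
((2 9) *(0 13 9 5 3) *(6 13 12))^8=(13)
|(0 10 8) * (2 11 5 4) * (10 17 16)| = 20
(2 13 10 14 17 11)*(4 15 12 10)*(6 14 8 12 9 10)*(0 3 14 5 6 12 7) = (0 3 14 17 11 2 13 4 15 9 10 8 7)(5 6) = [3, 1, 13, 14, 15, 6, 5, 0, 7, 10, 8, 2, 12, 4, 17, 9, 16, 11]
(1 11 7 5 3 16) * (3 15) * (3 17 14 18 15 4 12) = (1 11 7 5 4 12 3 16)(14 18 15 17) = [0, 11, 2, 16, 12, 4, 6, 5, 8, 9, 10, 7, 3, 13, 18, 17, 1, 14, 15]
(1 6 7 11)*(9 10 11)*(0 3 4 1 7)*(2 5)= (0 3 4 1 6)(2 5)(7 9 10 11)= [3, 6, 5, 4, 1, 2, 0, 9, 8, 10, 11, 7]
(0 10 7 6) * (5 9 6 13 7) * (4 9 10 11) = (0 11 4 9 6)(5 10)(7 13) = [11, 1, 2, 3, 9, 10, 0, 13, 8, 6, 5, 4, 12, 7]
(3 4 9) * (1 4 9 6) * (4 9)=(1 9 3 4 6)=[0, 9, 2, 4, 6, 5, 1, 7, 8, 3]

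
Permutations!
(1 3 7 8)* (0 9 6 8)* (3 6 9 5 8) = (9)(0 5 8 1 6 3 7) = [5, 6, 2, 7, 4, 8, 3, 0, 1, 9]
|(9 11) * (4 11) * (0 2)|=6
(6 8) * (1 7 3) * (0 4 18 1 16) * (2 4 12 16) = (0 12 16)(1 7 3 2 4 18)(6 8) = [12, 7, 4, 2, 18, 5, 8, 3, 6, 9, 10, 11, 16, 13, 14, 15, 0, 17, 1]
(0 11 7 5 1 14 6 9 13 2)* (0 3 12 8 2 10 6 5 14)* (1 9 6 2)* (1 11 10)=(0 10 2 3 12 8 11 7 14 5 9 13 1)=[10, 0, 3, 12, 4, 9, 6, 14, 11, 13, 2, 7, 8, 1, 5]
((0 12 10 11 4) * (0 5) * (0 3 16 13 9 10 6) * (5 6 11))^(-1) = ((0 12 11 4 6)(3 16 13 9 10 5))^(-1) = (0 6 4 11 12)(3 5 10 9 13 16)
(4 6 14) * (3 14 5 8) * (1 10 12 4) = (1 10 12 4 6 5 8 3 14) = [0, 10, 2, 14, 6, 8, 5, 7, 3, 9, 12, 11, 4, 13, 1]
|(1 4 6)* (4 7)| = |(1 7 4 6)| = 4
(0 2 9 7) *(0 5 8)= (0 2 9 7 5 8)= [2, 1, 9, 3, 4, 8, 6, 5, 0, 7]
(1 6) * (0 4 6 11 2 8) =(0 4 6 1 11 2 8) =[4, 11, 8, 3, 6, 5, 1, 7, 0, 9, 10, 2]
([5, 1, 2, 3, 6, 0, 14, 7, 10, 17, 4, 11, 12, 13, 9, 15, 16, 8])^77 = (17)(0 5)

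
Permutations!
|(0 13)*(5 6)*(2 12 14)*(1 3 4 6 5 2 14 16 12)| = |(0 13)(1 3 4 6 2)(12 16)| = 10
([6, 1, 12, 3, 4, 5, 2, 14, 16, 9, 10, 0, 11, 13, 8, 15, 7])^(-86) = (0 11 12 2 6)(7 8)(14 16)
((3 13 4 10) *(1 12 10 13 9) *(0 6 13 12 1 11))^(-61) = ((0 6 13 4 12 10 3 9 11))^(-61) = (0 13 12 3 11 6 4 10 9)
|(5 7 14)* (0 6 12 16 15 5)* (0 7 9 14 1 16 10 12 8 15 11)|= 22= |(0 6 8 15 5 9 14 7 1 16 11)(10 12)|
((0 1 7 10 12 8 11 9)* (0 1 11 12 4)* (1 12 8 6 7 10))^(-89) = (0 11 9 12 6 7 1 10 4) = ((0 11 9 12 6 7 1 10 4))^(-89)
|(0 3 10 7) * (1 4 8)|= 12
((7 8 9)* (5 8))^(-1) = (5 7 9 8)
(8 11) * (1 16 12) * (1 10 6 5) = (1 16 12 10 6 5)(8 11) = [0, 16, 2, 3, 4, 1, 5, 7, 11, 9, 6, 8, 10, 13, 14, 15, 12]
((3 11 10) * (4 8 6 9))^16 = (3 11 10)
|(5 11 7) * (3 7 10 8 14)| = |(3 7 5 11 10 8 14)| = 7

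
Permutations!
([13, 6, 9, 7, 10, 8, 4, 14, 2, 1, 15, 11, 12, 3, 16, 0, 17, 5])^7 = (0 5 10 16 6 7 9 13 8 15 17 4 14 1 3 2)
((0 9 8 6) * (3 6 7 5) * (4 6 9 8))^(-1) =(0 6 4 9 3 5 7 8)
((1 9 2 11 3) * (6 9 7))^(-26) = ((1 7 6 9 2 11 3))^(-26) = (1 6 2 3 7 9 11)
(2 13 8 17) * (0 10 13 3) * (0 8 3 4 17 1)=(0 10 13 3 8 1)(2 4 17)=[10, 0, 4, 8, 17, 5, 6, 7, 1, 9, 13, 11, 12, 3, 14, 15, 16, 2]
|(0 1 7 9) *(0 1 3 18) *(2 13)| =6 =|(0 3 18)(1 7 9)(2 13)|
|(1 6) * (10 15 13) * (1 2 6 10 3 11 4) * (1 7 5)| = 18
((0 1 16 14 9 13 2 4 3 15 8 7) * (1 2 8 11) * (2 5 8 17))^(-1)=(0 7 8 5)(1 11 15 3 4 2 17 13 9 14 16)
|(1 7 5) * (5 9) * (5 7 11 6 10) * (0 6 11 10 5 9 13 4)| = |(0 6 5 1 10 9 7 13 4)| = 9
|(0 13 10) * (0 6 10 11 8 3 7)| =|(0 13 11 8 3 7)(6 10)| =6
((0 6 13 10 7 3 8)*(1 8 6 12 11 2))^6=(3 6 13 10 7)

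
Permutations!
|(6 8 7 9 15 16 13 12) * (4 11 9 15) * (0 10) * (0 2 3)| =84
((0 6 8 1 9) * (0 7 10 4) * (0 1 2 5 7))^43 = (0 2 10 9 8 7 1 6 5 4)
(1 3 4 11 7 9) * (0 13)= (0 13)(1 3 4 11 7 9)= [13, 3, 2, 4, 11, 5, 6, 9, 8, 1, 10, 7, 12, 0]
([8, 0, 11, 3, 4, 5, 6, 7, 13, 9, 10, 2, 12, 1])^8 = (13)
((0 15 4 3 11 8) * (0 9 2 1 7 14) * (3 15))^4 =(15)(0 9 14 8 7 11 1 3 2)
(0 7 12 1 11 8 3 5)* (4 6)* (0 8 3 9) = [7, 11, 2, 5, 6, 8, 4, 12, 9, 0, 10, 3, 1] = (0 7 12 1 11 3 5 8 9)(4 6)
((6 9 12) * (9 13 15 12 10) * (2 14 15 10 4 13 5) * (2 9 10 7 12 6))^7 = (2 13 5 14 7 9 15 12 4 6)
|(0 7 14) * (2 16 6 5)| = 12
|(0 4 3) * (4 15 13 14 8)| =|(0 15 13 14 8 4 3)| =7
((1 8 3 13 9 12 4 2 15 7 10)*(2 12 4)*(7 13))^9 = (1 10 7 3 8)(2 9)(4 15)(12 13)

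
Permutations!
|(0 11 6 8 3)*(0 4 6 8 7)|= |(0 11 8 3 4 6 7)|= 7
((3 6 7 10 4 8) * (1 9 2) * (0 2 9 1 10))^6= (0 6 8 10)(2 7 3 4)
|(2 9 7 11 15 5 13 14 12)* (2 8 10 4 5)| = 35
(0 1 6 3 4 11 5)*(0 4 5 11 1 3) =(11)(0 3 5 4 1 6) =[3, 6, 2, 5, 1, 4, 0, 7, 8, 9, 10, 11]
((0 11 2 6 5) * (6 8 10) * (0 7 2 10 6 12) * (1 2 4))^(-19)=((0 11 10 12)(1 2 8 6 5 7 4))^(-19)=(0 11 10 12)(1 8 5 4 2 6 7)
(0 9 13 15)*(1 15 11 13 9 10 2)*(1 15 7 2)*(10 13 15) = [13, 7, 10, 3, 4, 5, 6, 2, 8, 9, 1, 15, 12, 11, 14, 0] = (0 13 11 15)(1 7 2 10)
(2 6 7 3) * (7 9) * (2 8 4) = (2 6 9 7 3 8 4) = [0, 1, 6, 8, 2, 5, 9, 3, 4, 7]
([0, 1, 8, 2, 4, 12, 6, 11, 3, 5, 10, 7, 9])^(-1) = [0, 1, 3, 8, 4, 9, 6, 11, 2, 12, 10, 7, 5]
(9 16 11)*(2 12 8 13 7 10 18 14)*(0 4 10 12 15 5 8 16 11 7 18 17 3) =(0 4 10 17 3)(2 15 5 8 13 18 14)(7 12 16)(9 11) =[4, 1, 15, 0, 10, 8, 6, 12, 13, 11, 17, 9, 16, 18, 2, 5, 7, 3, 14]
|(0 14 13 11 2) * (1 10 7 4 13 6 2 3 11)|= 20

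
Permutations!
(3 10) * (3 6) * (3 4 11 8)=(3 10 6 4 11 8)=[0, 1, 2, 10, 11, 5, 4, 7, 3, 9, 6, 8]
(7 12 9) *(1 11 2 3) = [0, 11, 3, 1, 4, 5, 6, 12, 8, 7, 10, 2, 9] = (1 11 2 3)(7 12 9)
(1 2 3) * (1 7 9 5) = (1 2 3 7 9 5) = [0, 2, 3, 7, 4, 1, 6, 9, 8, 5]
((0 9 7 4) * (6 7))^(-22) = (0 7 9 4 6)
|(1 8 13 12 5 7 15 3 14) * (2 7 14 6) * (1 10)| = 35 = |(1 8 13 12 5 14 10)(2 7 15 3 6)|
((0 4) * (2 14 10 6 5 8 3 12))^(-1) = (0 4)(2 12 3 8 5 6 10 14)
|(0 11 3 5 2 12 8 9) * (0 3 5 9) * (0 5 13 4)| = 4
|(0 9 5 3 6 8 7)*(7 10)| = |(0 9 5 3 6 8 10 7)| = 8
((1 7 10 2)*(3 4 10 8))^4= ((1 7 8 3 4 10 2))^4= (1 4 7 10 8 2 3)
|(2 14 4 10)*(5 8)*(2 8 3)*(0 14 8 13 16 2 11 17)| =12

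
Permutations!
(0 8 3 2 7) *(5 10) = (0 8 3 2 7)(5 10) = [8, 1, 7, 2, 4, 10, 6, 0, 3, 9, 5]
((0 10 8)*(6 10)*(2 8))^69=(0 8 2 10 6)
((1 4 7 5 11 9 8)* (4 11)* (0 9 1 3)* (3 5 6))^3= ((0 9 8 5 4 7 6 3)(1 11))^3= (0 5 6 9 4 3 8 7)(1 11)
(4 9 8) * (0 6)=(0 6)(4 9 8)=[6, 1, 2, 3, 9, 5, 0, 7, 4, 8]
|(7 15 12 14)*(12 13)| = 5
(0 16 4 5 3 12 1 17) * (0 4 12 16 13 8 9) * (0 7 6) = (0 13 8 9 7 6)(1 17 4 5 3 16 12) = [13, 17, 2, 16, 5, 3, 0, 6, 9, 7, 10, 11, 1, 8, 14, 15, 12, 4]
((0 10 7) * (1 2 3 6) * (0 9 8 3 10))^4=((1 2 10 7 9 8 3 6))^4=(1 9)(2 8)(3 10)(6 7)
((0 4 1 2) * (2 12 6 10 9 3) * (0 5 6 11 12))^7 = ((0 4 1)(2 5 6 10 9 3)(11 12))^7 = (0 4 1)(2 5 6 10 9 3)(11 12)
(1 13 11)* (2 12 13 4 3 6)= [0, 4, 12, 6, 3, 5, 2, 7, 8, 9, 10, 1, 13, 11]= (1 4 3 6 2 12 13 11)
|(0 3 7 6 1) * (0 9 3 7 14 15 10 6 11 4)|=28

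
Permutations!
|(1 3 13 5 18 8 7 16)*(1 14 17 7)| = |(1 3 13 5 18 8)(7 16 14 17)| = 12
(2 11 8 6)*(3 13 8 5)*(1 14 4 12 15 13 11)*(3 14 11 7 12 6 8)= (1 11 5 14 4 6 2)(3 7 12 15 13)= [0, 11, 1, 7, 6, 14, 2, 12, 8, 9, 10, 5, 15, 3, 4, 13]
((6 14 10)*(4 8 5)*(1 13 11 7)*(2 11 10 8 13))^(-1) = ((1 2 11 7)(4 13 10 6 14 8 5))^(-1) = (1 7 11 2)(4 5 8 14 6 10 13)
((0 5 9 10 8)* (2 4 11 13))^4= (13)(0 8 10 9 5)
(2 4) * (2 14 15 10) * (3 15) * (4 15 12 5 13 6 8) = (2 15 10)(3 12 5 13 6 8 4 14) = [0, 1, 15, 12, 14, 13, 8, 7, 4, 9, 2, 11, 5, 6, 3, 10]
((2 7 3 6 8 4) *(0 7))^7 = ((0 7 3 6 8 4 2))^7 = (8)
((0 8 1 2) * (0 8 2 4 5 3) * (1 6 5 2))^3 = ((0 1 4 2 8 6 5 3))^3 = (0 2 5 1 8 3 4 6)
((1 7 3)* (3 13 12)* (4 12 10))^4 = (1 4 7 12 13 3 10)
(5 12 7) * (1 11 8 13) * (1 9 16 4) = [0, 11, 2, 3, 1, 12, 6, 5, 13, 16, 10, 8, 7, 9, 14, 15, 4] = (1 11 8 13 9 16 4)(5 12 7)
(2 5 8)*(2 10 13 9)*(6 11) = [0, 1, 5, 3, 4, 8, 11, 7, 10, 2, 13, 6, 12, 9] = (2 5 8 10 13 9)(6 11)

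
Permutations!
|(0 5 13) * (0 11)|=|(0 5 13 11)|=4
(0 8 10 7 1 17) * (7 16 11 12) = [8, 17, 2, 3, 4, 5, 6, 1, 10, 9, 16, 12, 7, 13, 14, 15, 11, 0] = (0 8 10 16 11 12 7 1 17)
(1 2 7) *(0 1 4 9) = (0 1 2 7 4 9) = [1, 2, 7, 3, 9, 5, 6, 4, 8, 0]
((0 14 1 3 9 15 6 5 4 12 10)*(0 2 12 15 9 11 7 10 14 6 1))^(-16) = (0 2 11 15 6 12 7 1 5 14 10 3 4)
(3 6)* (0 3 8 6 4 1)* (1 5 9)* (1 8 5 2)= (0 3 4 2 1)(5 9 8 6)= [3, 0, 1, 4, 2, 9, 5, 7, 6, 8]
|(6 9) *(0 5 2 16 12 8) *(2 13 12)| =|(0 5 13 12 8)(2 16)(6 9)| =10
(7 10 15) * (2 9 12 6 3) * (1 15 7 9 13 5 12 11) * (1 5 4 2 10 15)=(2 13 4)(3 10 7 15 9 11 5 12 6)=[0, 1, 13, 10, 2, 12, 3, 15, 8, 11, 7, 5, 6, 4, 14, 9]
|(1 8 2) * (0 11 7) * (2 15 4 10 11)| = |(0 2 1 8 15 4 10 11 7)| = 9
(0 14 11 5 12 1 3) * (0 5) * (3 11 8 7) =(0 14 8 7 3 5 12 1 11) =[14, 11, 2, 5, 4, 12, 6, 3, 7, 9, 10, 0, 1, 13, 8]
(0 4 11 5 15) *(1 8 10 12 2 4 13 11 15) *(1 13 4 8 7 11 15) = [4, 7, 8, 3, 1, 13, 6, 11, 10, 9, 12, 5, 2, 15, 14, 0] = (0 4 1 7 11 5 13 15)(2 8 10 12)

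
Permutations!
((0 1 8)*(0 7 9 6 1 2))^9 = ((0 2)(1 8 7 9 6))^9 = (0 2)(1 6 9 7 8)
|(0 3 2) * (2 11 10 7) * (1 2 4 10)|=15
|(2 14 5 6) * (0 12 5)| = 6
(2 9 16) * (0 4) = (0 4)(2 9 16) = [4, 1, 9, 3, 0, 5, 6, 7, 8, 16, 10, 11, 12, 13, 14, 15, 2]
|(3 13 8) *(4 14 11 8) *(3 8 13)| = |(4 14 11 13)| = 4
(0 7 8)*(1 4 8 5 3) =(0 7 5 3 1 4 8) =[7, 4, 2, 1, 8, 3, 6, 5, 0]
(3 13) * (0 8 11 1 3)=(0 8 11 1 3 13)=[8, 3, 2, 13, 4, 5, 6, 7, 11, 9, 10, 1, 12, 0]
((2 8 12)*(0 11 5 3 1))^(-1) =((0 11 5 3 1)(2 8 12))^(-1) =(0 1 3 5 11)(2 12 8)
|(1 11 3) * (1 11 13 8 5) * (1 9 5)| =|(1 13 8)(3 11)(5 9)| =6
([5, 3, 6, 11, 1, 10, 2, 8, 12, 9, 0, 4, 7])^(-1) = (0 10 5)(1 4 11 3)(2 6)(7 12 8)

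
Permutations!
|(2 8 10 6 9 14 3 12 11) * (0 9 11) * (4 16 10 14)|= |(0 9 4 16 10 6 11 2 8 14 3 12)|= 12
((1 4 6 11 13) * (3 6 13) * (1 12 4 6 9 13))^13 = (1 13 11 4 9 6 12 3) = ((1 6 11 3 9 13 12 4))^13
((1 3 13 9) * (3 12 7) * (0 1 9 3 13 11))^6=(0 11 3 13 7 12 1)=((0 1 12 7 13 3 11))^6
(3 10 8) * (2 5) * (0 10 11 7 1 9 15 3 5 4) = (0 10 8 5 2 4)(1 9 15 3 11 7) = [10, 9, 4, 11, 0, 2, 6, 1, 5, 15, 8, 7, 12, 13, 14, 3]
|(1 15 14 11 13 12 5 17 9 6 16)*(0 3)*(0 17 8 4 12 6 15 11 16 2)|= |(0 3 17 9 15 14 16 1 11 13 6 2)(4 12 5 8)|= 12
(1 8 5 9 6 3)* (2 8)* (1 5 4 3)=(1 2 8 4 3 5 9 6)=[0, 2, 8, 5, 3, 9, 1, 7, 4, 6]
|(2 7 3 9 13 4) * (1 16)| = 6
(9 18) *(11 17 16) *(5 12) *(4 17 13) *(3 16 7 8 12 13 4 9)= [0, 1, 2, 16, 17, 13, 6, 8, 12, 18, 10, 4, 5, 9, 14, 15, 11, 7, 3]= (3 16 11 4 17 7 8 12 5 13 9 18)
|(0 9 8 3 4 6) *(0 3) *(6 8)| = |(0 9 6 3 4 8)| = 6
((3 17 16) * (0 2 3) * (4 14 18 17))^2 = (0 3 14 17)(2 4 18 16)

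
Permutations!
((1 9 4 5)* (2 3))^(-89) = (1 5 4 9)(2 3)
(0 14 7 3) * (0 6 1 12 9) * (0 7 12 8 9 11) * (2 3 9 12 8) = (0 14 8 12 11)(1 2 3 6)(7 9) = [14, 2, 3, 6, 4, 5, 1, 9, 12, 7, 10, 0, 11, 13, 8]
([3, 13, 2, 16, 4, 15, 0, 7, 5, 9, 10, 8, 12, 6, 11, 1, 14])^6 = [5, 14, 2, 15, 4, 3, 8, 7, 0, 9, 10, 6, 12, 11, 13, 16, 1]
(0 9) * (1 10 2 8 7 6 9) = (0 1 10 2 8 7 6 9) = [1, 10, 8, 3, 4, 5, 9, 6, 7, 0, 2]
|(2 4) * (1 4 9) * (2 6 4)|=6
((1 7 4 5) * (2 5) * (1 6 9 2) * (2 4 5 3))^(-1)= (1 4 9 6 5 7)(2 3)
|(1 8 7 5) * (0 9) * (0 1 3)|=7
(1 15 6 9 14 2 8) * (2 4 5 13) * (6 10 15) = (1 6 9 14 4 5 13 2 8)(10 15) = [0, 6, 8, 3, 5, 13, 9, 7, 1, 14, 15, 11, 12, 2, 4, 10]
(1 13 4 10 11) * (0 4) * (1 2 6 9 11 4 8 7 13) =[8, 1, 6, 3, 10, 5, 9, 13, 7, 11, 4, 2, 12, 0] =(0 8 7 13)(2 6 9 11)(4 10)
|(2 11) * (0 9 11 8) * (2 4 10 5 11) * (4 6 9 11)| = 6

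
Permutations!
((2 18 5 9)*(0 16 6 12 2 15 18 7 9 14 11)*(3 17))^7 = ((0 16 6 12 2 7 9 15 18 5 14 11)(3 17))^7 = (0 15 6 5 2 11 9 16 18 12 14 7)(3 17)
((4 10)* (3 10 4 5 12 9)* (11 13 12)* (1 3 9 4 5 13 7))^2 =(1 10 12 5 7 3 13 4 11)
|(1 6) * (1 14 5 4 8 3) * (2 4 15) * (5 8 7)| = 5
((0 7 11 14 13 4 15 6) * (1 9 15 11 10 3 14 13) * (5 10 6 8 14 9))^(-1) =(0 6 7)(1 14 8 15 9 3 10 5)(4 13 11)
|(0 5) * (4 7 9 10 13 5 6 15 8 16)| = 11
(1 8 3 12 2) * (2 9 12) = (1 8 3 2)(9 12) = [0, 8, 1, 2, 4, 5, 6, 7, 3, 12, 10, 11, 9]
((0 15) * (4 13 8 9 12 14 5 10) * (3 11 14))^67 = (0 15)(3 8 10 11 9 4 14 12 13 5)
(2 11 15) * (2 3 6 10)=(2 11 15 3 6 10)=[0, 1, 11, 6, 4, 5, 10, 7, 8, 9, 2, 15, 12, 13, 14, 3]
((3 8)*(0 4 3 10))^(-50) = (10)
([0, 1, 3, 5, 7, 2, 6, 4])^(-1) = (2 5 3)(4 7)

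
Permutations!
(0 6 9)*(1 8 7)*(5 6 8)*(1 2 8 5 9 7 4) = [5, 9, 8, 3, 1, 6, 7, 2, 4, 0] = (0 5 6 7 2 8 4 1 9)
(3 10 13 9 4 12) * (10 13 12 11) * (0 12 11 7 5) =(0 12 3 13 9 4 7 5)(10 11) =[12, 1, 2, 13, 7, 0, 6, 5, 8, 4, 11, 10, 3, 9]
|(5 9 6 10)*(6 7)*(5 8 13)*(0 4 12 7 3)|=11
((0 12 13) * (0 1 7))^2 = (0 13 7 12 1)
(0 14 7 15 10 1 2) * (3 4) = (0 14 7 15 10 1 2)(3 4) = [14, 2, 0, 4, 3, 5, 6, 15, 8, 9, 1, 11, 12, 13, 7, 10]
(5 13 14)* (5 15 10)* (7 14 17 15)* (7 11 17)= (5 13 7 14 11 17 15 10)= [0, 1, 2, 3, 4, 13, 6, 14, 8, 9, 5, 17, 12, 7, 11, 10, 16, 15]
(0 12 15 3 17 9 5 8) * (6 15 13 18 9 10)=(0 12 13 18 9 5 8)(3 17 10 6 15)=[12, 1, 2, 17, 4, 8, 15, 7, 0, 5, 6, 11, 13, 18, 14, 3, 16, 10, 9]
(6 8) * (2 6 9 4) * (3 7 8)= (2 6 3 7 8 9 4)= [0, 1, 6, 7, 2, 5, 3, 8, 9, 4]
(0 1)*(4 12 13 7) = (0 1)(4 12 13 7) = [1, 0, 2, 3, 12, 5, 6, 4, 8, 9, 10, 11, 13, 7]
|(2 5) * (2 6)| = 3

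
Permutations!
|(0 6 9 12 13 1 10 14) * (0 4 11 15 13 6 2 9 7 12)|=21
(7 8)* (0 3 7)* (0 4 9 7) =(0 3)(4 9 7 8) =[3, 1, 2, 0, 9, 5, 6, 8, 4, 7]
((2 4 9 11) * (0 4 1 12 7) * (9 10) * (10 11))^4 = (0 1 4 12 11 7 2)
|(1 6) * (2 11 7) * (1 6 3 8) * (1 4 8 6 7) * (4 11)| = 8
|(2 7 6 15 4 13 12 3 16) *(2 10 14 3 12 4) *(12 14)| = |(2 7 6 15)(3 16 10 12 14)(4 13)| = 20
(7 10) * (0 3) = (0 3)(7 10) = [3, 1, 2, 0, 4, 5, 6, 10, 8, 9, 7]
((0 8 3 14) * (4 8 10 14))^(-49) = (0 14 10)(3 8 4)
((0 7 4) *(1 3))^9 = (7)(1 3)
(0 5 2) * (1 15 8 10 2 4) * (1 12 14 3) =(0 5 4 12 14 3 1 15 8 10 2) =[5, 15, 0, 1, 12, 4, 6, 7, 10, 9, 2, 11, 14, 13, 3, 8]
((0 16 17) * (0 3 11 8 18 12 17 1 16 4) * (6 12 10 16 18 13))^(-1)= ((0 4)(1 18 10 16)(3 11 8 13 6 12 17))^(-1)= (0 4)(1 16 10 18)(3 17 12 6 13 8 11)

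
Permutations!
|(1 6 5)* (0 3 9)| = |(0 3 9)(1 6 5)| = 3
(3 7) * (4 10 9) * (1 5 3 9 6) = (1 5 3 7 9 4 10 6) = [0, 5, 2, 7, 10, 3, 1, 9, 8, 4, 6]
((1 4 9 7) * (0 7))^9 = ((0 7 1 4 9))^9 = (0 9 4 1 7)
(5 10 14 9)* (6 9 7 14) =(5 10 6 9)(7 14) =[0, 1, 2, 3, 4, 10, 9, 14, 8, 5, 6, 11, 12, 13, 7]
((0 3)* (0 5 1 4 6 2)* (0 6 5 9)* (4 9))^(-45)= (0 5)(1 3)(2 6)(4 9)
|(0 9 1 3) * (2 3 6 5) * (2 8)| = 8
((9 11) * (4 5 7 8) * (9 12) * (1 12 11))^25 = ((1 12 9)(4 5 7 8))^25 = (1 12 9)(4 5 7 8)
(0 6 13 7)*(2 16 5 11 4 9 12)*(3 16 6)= (0 3 16 5 11 4 9 12 2 6 13 7)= [3, 1, 6, 16, 9, 11, 13, 0, 8, 12, 10, 4, 2, 7, 14, 15, 5]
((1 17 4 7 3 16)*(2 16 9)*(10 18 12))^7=(1 16 2 9 3 7 4 17)(10 18 12)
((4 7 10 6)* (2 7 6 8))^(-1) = ((2 7 10 8)(4 6))^(-1) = (2 8 10 7)(4 6)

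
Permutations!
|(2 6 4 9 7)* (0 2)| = 6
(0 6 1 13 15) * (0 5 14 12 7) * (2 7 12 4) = (0 6 1 13 15 5 14 4 2 7) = [6, 13, 7, 3, 2, 14, 1, 0, 8, 9, 10, 11, 12, 15, 4, 5]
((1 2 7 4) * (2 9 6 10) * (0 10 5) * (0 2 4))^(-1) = (0 7 2 5 6 9 1 4 10)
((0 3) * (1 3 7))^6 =((0 7 1 3))^6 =(0 1)(3 7)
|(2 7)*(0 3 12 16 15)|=|(0 3 12 16 15)(2 7)|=10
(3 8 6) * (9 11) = (3 8 6)(9 11) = [0, 1, 2, 8, 4, 5, 3, 7, 6, 11, 10, 9]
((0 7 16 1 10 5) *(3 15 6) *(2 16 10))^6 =((0 7 10 5)(1 2 16)(3 15 6))^6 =(16)(0 10)(5 7)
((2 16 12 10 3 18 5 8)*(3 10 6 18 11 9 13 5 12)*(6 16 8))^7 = (2 8)(3 12 6 13 11 16 18 5 9)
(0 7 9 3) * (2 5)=(0 7 9 3)(2 5)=[7, 1, 5, 0, 4, 2, 6, 9, 8, 3]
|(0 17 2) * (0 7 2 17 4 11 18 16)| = 10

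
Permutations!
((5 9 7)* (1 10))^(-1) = ((1 10)(5 9 7))^(-1) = (1 10)(5 7 9)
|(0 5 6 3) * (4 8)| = 4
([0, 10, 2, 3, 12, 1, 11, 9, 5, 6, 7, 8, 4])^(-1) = [0, 5, 2, 3, 12, 8, 9, 10, 11, 7, 1, 6, 4]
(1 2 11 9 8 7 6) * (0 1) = (0 1 2 11 9 8 7 6) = [1, 2, 11, 3, 4, 5, 0, 6, 7, 8, 10, 9]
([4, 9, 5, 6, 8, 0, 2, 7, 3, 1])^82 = (9)(0 2 3 4 5 6 8)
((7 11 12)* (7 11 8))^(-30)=((7 8)(11 12))^(-30)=(12)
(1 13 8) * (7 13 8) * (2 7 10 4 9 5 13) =(1 8)(2 7)(4 9 5 13 10) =[0, 8, 7, 3, 9, 13, 6, 2, 1, 5, 4, 11, 12, 10]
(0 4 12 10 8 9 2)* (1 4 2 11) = (0 2)(1 4 12 10 8 9 11) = [2, 4, 0, 3, 12, 5, 6, 7, 9, 11, 8, 1, 10]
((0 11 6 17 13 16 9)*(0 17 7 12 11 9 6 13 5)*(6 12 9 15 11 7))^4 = (0 16 17 11 7)(5 13 9 15 12)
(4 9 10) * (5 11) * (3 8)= (3 8)(4 9 10)(5 11)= [0, 1, 2, 8, 9, 11, 6, 7, 3, 10, 4, 5]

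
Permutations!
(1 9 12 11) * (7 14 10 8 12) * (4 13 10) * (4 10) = (1 9 7 14 10 8 12 11)(4 13) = [0, 9, 2, 3, 13, 5, 6, 14, 12, 7, 8, 1, 11, 4, 10]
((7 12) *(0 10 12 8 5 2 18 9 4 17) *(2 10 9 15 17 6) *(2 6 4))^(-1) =(0 17 15 18 2 9)(5 8 7 12 10)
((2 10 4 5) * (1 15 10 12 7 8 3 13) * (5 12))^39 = ((1 15 10 4 12 7 8 3 13)(2 5))^39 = (1 4 8)(2 5)(3 15 12)(7 13 10)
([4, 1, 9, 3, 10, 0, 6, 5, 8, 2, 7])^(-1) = [5, 1, 9, 3, 0, 7, 6, 10, 8, 2, 4]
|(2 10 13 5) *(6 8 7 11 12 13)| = |(2 10 6 8 7 11 12 13 5)| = 9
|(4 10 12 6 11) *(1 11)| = |(1 11 4 10 12 6)| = 6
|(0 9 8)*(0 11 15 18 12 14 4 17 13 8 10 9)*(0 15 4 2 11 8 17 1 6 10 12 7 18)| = 18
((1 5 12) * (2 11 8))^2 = (1 12 5)(2 8 11)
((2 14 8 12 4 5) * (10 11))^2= (2 8 4)(5 14 12)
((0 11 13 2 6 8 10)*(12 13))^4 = (0 2)(6 11)(8 12)(10 13)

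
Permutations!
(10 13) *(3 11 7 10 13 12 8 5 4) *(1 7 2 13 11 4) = (1 7 10 12 8 5)(2 13 11)(3 4) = [0, 7, 13, 4, 3, 1, 6, 10, 5, 9, 12, 2, 8, 11]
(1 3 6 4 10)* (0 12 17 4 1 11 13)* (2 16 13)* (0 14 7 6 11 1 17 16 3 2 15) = (0 12 16 13 14 7 6 17 4 10 1 2 3 11 15) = [12, 2, 3, 11, 10, 5, 17, 6, 8, 9, 1, 15, 16, 14, 7, 0, 13, 4]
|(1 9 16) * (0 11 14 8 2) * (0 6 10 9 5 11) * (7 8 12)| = 12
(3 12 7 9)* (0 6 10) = (0 6 10)(3 12 7 9) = [6, 1, 2, 12, 4, 5, 10, 9, 8, 3, 0, 11, 7]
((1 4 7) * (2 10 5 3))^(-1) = ((1 4 7)(2 10 5 3))^(-1) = (1 7 4)(2 3 5 10)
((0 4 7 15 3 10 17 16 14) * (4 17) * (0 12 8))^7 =(0 17 16 14 12 8)(3 4 15 10 7)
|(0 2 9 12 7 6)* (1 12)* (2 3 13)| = |(0 3 13 2 9 1 12 7 6)| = 9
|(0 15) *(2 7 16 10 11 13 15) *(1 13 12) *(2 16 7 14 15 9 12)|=28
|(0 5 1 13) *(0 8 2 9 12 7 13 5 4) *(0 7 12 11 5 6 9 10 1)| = 12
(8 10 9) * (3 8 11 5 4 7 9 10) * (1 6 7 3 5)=(1 6 7 9 11)(3 8 5 4)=[0, 6, 2, 8, 3, 4, 7, 9, 5, 11, 10, 1]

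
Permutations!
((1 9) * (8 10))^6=((1 9)(8 10))^6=(10)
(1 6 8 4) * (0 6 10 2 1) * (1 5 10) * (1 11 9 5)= (0 6 8 4)(1 11 9 5 10 2)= [6, 11, 1, 3, 0, 10, 8, 7, 4, 5, 2, 9]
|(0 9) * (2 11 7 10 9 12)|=|(0 12 2 11 7 10 9)|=7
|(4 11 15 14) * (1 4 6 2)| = 7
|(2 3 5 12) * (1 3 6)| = |(1 3 5 12 2 6)| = 6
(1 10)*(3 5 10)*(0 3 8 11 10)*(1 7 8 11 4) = [3, 11, 2, 5, 1, 0, 6, 8, 4, 9, 7, 10] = (0 3 5)(1 11 10 7 8 4)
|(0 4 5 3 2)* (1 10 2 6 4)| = |(0 1 10 2)(3 6 4 5)| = 4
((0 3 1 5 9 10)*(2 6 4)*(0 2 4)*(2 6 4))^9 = (0 1 9 6 3 5 10)(2 4)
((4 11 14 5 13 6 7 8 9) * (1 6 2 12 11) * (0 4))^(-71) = ((0 4 1 6 7 8 9)(2 12 11 14 5 13))^(-71) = (0 9 8 7 6 1 4)(2 12 11 14 5 13)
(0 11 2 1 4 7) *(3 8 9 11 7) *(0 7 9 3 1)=[9, 4, 0, 8, 1, 5, 6, 7, 3, 11, 10, 2]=(0 9 11 2)(1 4)(3 8)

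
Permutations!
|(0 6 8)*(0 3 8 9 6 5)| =|(0 5)(3 8)(6 9)| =2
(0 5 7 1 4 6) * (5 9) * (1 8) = (0 9 5 7 8 1 4 6) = [9, 4, 2, 3, 6, 7, 0, 8, 1, 5]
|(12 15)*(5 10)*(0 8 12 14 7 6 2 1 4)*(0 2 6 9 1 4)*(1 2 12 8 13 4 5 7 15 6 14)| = 40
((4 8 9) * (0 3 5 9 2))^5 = (0 8 9 3 2 4 5)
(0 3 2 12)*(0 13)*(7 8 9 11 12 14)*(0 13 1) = (0 3 2 14 7 8 9 11 12 1) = [3, 0, 14, 2, 4, 5, 6, 8, 9, 11, 10, 12, 1, 13, 7]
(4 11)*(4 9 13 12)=[0, 1, 2, 3, 11, 5, 6, 7, 8, 13, 10, 9, 4, 12]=(4 11 9 13 12)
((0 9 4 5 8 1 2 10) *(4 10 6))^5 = (0 10 9)(1 8 5 4 6 2)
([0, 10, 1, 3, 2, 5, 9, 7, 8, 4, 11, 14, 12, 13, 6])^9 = (1 10 11 14 6 9 4 2)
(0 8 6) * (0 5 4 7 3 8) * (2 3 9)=[0, 1, 3, 8, 7, 4, 5, 9, 6, 2]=(2 3 8 6 5 4 7 9)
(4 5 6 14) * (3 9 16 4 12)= (3 9 16 4 5 6 14 12)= [0, 1, 2, 9, 5, 6, 14, 7, 8, 16, 10, 11, 3, 13, 12, 15, 4]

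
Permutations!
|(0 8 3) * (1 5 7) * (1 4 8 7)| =|(0 7 4 8 3)(1 5)| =10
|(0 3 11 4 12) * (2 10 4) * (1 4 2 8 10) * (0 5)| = 10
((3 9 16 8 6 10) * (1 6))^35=(16)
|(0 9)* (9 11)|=3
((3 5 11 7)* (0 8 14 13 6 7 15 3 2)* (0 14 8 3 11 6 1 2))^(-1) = (0 7 6 5 3)(1 13 14 2)(11 15)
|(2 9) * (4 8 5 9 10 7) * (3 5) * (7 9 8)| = 6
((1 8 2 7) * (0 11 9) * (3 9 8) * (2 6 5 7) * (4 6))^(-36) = (0 6 3 8 7)(1 11 5 9 4)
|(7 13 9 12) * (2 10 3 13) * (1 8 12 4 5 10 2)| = 12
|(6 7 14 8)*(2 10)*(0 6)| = |(0 6 7 14 8)(2 10)| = 10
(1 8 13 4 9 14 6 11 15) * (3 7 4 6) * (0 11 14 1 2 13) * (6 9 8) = (0 11 15 2 13 9 1 6 14 3 7 4 8) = [11, 6, 13, 7, 8, 5, 14, 4, 0, 1, 10, 15, 12, 9, 3, 2]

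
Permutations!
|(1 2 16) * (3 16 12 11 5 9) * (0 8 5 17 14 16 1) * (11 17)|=11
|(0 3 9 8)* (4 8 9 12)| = |(0 3 12 4 8)| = 5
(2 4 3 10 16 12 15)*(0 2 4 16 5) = (0 2 16 12 15 4 3 10 5) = [2, 1, 16, 10, 3, 0, 6, 7, 8, 9, 5, 11, 15, 13, 14, 4, 12]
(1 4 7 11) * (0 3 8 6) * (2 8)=(0 3 2 8 6)(1 4 7 11)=[3, 4, 8, 2, 7, 5, 0, 11, 6, 9, 10, 1]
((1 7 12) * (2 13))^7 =((1 7 12)(2 13))^7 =(1 7 12)(2 13)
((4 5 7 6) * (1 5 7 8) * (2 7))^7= (1 5 8)(2 4 6 7)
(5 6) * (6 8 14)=(5 8 14 6)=[0, 1, 2, 3, 4, 8, 5, 7, 14, 9, 10, 11, 12, 13, 6]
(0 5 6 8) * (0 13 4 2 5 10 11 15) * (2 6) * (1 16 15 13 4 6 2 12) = (0 10 11 13 6 8 4 2 5 12 1 16 15) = [10, 16, 5, 3, 2, 12, 8, 7, 4, 9, 11, 13, 1, 6, 14, 0, 15]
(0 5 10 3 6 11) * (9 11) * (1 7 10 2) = [5, 7, 1, 6, 4, 2, 9, 10, 8, 11, 3, 0] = (0 5 2 1 7 10 3 6 9 11)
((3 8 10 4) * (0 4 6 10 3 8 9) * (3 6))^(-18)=((0 4 8 6 10 3 9))^(-18)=(0 6 9 8 3 4 10)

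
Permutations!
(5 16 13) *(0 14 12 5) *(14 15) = (0 15 14 12 5 16 13) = [15, 1, 2, 3, 4, 16, 6, 7, 8, 9, 10, 11, 5, 0, 12, 14, 13]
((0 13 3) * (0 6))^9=(0 13 3 6)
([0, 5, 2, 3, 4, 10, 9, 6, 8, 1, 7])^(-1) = (1 9 6 7 10 5)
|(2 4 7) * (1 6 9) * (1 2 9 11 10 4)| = 8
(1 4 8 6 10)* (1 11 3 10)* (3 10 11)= (1 4 8 6)(3 11 10)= [0, 4, 2, 11, 8, 5, 1, 7, 6, 9, 3, 10]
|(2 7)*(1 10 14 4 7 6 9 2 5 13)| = |(1 10 14 4 7 5 13)(2 6 9)| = 21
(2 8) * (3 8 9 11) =[0, 1, 9, 8, 4, 5, 6, 7, 2, 11, 10, 3] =(2 9 11 3 8)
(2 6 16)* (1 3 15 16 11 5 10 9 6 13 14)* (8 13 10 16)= (1 3 15 8 13 14)(2 10 9 6 11 5 16)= [0, 3, 10, 15, 4, 16, 11, 7, 13, 6, 9, 5, 12, 14, 1, 8, 2]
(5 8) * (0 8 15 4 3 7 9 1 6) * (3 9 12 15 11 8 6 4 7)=(0 6)(1 4 9)(5 11 8)(7 12 15)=[6, 4, 2, 3, 9, 11, 0, 12, 5, 1, 10, 8, 15, 13, 14, 7]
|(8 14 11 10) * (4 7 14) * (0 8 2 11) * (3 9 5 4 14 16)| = 6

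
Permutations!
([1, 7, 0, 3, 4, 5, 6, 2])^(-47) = (0 1 7 2)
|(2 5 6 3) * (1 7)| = 4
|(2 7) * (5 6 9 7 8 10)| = 7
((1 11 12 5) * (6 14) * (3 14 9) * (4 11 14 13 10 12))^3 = ((1 14 6 9 3 13 10 12 5)(4 11))^3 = (1 9 10)(3 12 14)(4 11)(5 6 13)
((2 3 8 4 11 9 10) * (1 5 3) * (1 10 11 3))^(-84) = (11)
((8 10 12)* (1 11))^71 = (1 11)(8 12 10)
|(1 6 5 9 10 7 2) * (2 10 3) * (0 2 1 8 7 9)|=10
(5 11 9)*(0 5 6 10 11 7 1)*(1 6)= (0 5 7 6 10 11 9 1)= [5, 0, 2, 3, 4, 7, 10, 6, 8, 1, 11, 9]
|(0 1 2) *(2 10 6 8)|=6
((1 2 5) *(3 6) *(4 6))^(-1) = (1 5 2)(3 6 4)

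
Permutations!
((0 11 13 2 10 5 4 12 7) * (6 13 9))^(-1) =((0 11 9 6 13 2 10 5 4 12 7))^(-1) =(0 7 12 4 5 10 2 13 6 9 11)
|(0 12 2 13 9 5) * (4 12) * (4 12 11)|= |(0 12 2 13 9 5)(4 11)|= 6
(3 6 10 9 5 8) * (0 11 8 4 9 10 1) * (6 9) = [11, 0, 2, 9, 6, 4, 1, 7, 3, 5, 10, 8] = (0 11 8 3 9 5 4 6 1)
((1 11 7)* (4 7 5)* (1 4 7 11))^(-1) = ((4 11 5 7))^(-1) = (4 7 5 11)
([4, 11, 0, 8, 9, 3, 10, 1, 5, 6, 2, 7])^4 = [10, 11, 6, 8, 2, 3, 4, 1, 5, 0, 9, 7]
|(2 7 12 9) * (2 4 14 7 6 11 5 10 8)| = 30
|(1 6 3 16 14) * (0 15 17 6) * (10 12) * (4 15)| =18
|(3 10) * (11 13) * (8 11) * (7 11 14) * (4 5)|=10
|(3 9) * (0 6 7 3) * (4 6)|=6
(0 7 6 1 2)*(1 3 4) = (0 7 6 3 4 1 2) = [7, 2, 0, 4, 1, 5, 3, 6]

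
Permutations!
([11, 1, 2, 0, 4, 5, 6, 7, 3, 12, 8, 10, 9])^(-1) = [3, 1, 2, 8, 4, 5, 6, 7, 10, 12, 11, 0, 9]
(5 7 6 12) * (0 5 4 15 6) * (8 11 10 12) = [5, 1, 2, 3, 15, 7, 8, 0, 11, 9, 12, 10, 4, 13, 14, 6] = (0 5 7)(4 15 6 8 11 10 12)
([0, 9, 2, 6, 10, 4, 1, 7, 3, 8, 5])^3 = [0, 3, 2, 9, 4, 5, 8, 7, 1, 6, 10]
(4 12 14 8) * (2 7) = (2 7)(4 12 14 8) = [0, 1, 7, 3, 12, 5, 6, 2, 4, 9, 10, 11, 14, 13, 8]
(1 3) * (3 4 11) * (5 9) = [0, 4, 2, 1, 11, 9, 6, 7, 8, 5, 10, 3] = (1 4 11 3)(5 9)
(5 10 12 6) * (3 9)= (3 9)(5 10 12 6)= [0, 1, 2, 9, 4, 10, 5, 7, 8, 3, 12, 11, 6]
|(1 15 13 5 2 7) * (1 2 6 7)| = 7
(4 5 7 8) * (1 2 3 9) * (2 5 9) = (1 5 7 8 4 9)(2 3) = [0, 5, 3, 2, 9, 7, 6, 8, 4, 1]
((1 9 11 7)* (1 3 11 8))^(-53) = (1 9 8)(3 11 7)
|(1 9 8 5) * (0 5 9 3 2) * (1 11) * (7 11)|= 14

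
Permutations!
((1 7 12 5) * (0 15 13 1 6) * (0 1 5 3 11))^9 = ((0 15 13 5 6 1 7 12 3 11))^9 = (0 11 3 12 7 1 6 5 13 15)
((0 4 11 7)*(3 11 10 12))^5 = (0 11 12 4 7 3 10)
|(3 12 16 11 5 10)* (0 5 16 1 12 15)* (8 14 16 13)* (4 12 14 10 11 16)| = 8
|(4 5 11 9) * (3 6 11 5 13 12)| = 7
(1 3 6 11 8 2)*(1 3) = (2 3 6 11 8) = [0, 1, 3, 6, 4, 5, 11, 7, 2, 9, 10, 8]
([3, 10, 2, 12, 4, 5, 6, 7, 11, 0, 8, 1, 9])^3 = (0 9 12 3)(1 11 8 10)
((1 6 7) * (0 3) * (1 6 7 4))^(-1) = (0 3)(1 4 6 7)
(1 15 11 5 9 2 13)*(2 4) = (1 15 11 5 9 4 2 13) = [0, 15, 13, 3, 2, 9, 6, 7, 8, 4, 10, 5, 12, 1, 14, 11]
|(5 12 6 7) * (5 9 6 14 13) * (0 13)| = |(0 13 5 12 14)(6 7 9)| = 15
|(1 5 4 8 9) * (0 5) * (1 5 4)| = 6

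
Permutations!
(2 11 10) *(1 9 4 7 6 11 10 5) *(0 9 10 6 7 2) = (0 9 4 2 6 11 5 1 10) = [9, 10, 6, 3, 2, 1, 11, 7, 8, 4, 0, 5]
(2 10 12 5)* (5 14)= (2 10 12 14 5)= [0, 1, 10, 3, 4, 2, 6, 7, 8, 9, 12, 11, 14, 13, 5]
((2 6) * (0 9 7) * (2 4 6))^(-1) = ((0 9 7)(4 6))^(-1) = (0 7 9)(4 6)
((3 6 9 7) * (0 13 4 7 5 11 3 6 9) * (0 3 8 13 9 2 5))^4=(2 13 3 8 6 11 7 5 4)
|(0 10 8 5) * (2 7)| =|(0 10 8 5)(2 7)| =4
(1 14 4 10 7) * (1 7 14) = (4 10 14) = [0, 1, 2, 3, 10, 5, 6, 7, 8, 9, 14, 11, 12, 13, 4]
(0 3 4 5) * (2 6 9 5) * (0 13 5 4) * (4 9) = (0 3)(2 6 4)(5 13) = [3, 1, 6, 0, 2, 13, 4, 7, 8, 9, 10, 11, 12, 5]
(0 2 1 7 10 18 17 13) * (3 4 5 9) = (0 2 1 7 10 18 17 13)(3 4 5 9) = [2, 7, 1, 4, 5, 9, 6, 10, 8, 3, 18, 11, 12, 0, 14, 15, 16, 13, 17]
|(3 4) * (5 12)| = 2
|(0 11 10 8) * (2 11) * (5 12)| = 10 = |(0 2 11 10 8)(5 12)|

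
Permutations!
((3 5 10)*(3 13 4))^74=(3 4 13 10 5)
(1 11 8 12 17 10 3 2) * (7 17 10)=[0, 11, 1, 2, 4, 5, 6, 17, 12, 9, 3, 8, 10, 13, 14, 15, 16, 7]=(1 11 8 12 10 3 2)(7 17)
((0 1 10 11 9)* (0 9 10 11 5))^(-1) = (0 5 10 11 1)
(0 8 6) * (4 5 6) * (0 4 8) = (8)(4 5 6) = [0, 1, 2, 3, 5, 6, 4, 7, 8]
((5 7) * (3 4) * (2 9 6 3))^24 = ((2 9 6 3 4)(5 7))^24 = (2 4 3 6 9)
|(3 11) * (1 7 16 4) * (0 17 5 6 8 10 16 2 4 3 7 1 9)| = |(0 17 5 6 8 10 16 3 11 7 2 4 9)| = 13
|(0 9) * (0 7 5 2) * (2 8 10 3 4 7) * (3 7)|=12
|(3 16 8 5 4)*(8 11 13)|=|(3 16 11 13 8 5 4)|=7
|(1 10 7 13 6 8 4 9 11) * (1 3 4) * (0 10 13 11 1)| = |(0 10 7 11 3 4 9 1 13 6 8)| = 11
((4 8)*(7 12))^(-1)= ((4 8)(7 12))^(-1)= (4 8)(7 12)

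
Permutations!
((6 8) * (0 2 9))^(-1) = ((0 2 9)(6 8))^(-1) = (0 9 2)(6 8)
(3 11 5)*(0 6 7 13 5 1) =(0 6 7 13 5 3 11 1) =[6, 0, 2, 11, 4, 3, 7, 13, 8, 9, 10, 1, 12, 5]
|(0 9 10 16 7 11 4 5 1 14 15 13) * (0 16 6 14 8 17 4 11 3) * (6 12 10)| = |(0 9 6 14 15 13 16 7 3)(1 8 17 4 5)(10 12)| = 90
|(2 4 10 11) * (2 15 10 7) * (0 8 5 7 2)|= |(0 8 5 7)(2 4)(10 11 15)|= 12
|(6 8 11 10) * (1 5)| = 4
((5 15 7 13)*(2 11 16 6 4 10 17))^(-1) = (2 17 10 4 6 16 11)(5 13 7 15)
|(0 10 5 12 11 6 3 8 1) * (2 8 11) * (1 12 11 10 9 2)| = |(0 9 2 8 12 1)(3 10 5 11 6)| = 30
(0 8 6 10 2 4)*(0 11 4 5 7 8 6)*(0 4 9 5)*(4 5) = (0 6 10 2)(4 11 9)(5 7 8) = [6, 1, 0, 3, 11, 7, 10, 8, 5, 4, 2, 9]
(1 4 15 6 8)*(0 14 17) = [14, 4, 2, 3, 15, 5, 8, 7, 1, 9, 10, 11, 12, 13, 17, 6, 16, 0] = (0 14 17)(1 4 15 6 8)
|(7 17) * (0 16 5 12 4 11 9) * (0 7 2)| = |(0 16 5 12 4 11 9 7 17 2)| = 10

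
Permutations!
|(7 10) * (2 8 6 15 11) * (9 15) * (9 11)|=4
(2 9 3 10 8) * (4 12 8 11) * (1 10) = (1 10 11 4 12 8 2 9 3) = [0, 10, 9, 1, 12, 5, 6, 7, 2, 3, 11, 4, 8]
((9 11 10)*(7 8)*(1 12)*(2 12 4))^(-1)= ((1 4 2 12)(7 8)(9 11 10))^(-1)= (1 12 2 4)(7 8)(9 10 11)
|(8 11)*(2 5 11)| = |(2 5 11 8)| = 4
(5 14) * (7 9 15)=[0, 1, 2, 3, 4, 14, 6, 9, 8, 15, 10, 11, 12, 13, 5, 7]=(5 14)(7 9 15)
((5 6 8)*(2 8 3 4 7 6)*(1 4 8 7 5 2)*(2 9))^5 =(1 5 4)(2 9 8 3 6 7)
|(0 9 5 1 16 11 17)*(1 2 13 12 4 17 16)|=|(0 9 5 2 13 12 4 17)(11 16)|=8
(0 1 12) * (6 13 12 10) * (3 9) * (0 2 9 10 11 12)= (0 1 11 12 2 9 3 10 6 13)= [1, 11, 9, 10, 4, 5, 13, 7, 8, 3, 6, 12, 2, 0]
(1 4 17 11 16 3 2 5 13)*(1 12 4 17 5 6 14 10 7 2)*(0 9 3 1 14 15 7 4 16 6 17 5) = (0 9 3 14 10 4)(1 5 13 12 16)(2 17 11 6 15 7) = [9, 5, 17, 14, 0, 13, 15, 2, 8, 3, 4, 6, 16, 12, 10, 7, 1, 11]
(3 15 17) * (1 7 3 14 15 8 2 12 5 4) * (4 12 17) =(1 7 3 8 2 17 14 15 4)(5 12) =[0, 7, 17, 8, 1, 12, 6, 3, 2, 9, 10, 11, 5, 13, 15, 4, 16, 14]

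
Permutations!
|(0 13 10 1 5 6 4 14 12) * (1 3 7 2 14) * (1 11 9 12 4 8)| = 44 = |(0 13 10 3 7 2 14 4 11 9 12)(1 5 6 8)|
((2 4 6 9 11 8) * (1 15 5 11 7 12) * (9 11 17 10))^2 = (1 5 10 7)(2 6 8 4 11)(9 12 15 17)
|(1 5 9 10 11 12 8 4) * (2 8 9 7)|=|(1 5 7 2 8 4)(9 10 11 12)|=12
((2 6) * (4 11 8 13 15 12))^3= (2 6)(4 13)(8 12)(11 15)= ((2 6)(4 11 8 13 15 12))^3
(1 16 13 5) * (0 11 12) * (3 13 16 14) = (16)(0 11 12)(1 14 3 13 5) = [11, 14, 2, 13, 4, 1, 6, 7, 8, 9, 10, 12, 0, 5, 3, 15, 16]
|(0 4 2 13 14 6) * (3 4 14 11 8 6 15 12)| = |(0 14 15 12 3 4 2 13 11 8 6)| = 11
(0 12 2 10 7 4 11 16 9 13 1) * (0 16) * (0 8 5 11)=(0 12 2 10 7 4)(1 16 9 13)(5 11 8)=[12, 16, 10, 3, 0, 11, 6, 4, 5, 13, 7, 8, 2, 1, 14, 15, 9]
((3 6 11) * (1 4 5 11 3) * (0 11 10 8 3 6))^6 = ((0 11 1 4 5 10 8 3))^6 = (0 8 5 1)(3 10 4 11)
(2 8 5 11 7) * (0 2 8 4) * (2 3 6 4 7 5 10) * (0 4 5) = (0 3 6 5 11)(2 7 8 10) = [3, 1, 7, 6, 4, 11, 5, 8, 10, 9, 2, 0]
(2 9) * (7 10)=(2 9)(7 10)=[0, 1, 9, 3, 4, 5, 6, 10, 8, 2, 7]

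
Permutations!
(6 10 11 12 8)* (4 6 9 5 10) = (4 6)(5 10 11 12 8 9) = [0, 1, 2, 3, 6, 10, 4, 7, 9, 5, 11, 12, 8]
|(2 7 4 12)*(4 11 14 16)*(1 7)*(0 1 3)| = |(0 1 7 11 14 16 4 12 2 3)| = 10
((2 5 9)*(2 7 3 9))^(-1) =(2 5)(3 7 9)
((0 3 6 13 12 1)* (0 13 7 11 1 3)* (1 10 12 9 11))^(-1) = ((1 13 9 11 10 12 3 6 7))^(-1) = (1 7 6 3 12 10 11 9 13)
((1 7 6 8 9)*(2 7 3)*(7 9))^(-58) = (1 2)(3 9)(6 7 8)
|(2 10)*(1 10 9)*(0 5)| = 4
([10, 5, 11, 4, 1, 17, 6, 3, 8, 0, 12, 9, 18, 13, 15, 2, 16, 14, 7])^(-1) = (0 9 11 2 15 14 17 5 1 4 3 7 18 12 10)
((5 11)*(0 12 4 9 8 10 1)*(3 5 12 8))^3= (0 1 10 8)(3 12)(4 5)(9 11)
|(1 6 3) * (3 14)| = 4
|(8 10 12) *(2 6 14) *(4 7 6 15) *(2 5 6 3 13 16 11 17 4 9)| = |(2 15 9)(3 13 16 11 17 4 7)(5 6 14)(8 10 12)| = 21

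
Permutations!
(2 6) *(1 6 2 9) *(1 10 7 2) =[0, 6, 1, 3, 4, 5, 9, 2, 8, 10, 7] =(1 6 9 10 7 2)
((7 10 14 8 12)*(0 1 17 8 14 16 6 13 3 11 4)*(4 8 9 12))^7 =(0 16)(1 6)(3 9)(4 10)(7 8)(11 12)(13 17)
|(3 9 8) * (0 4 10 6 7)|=15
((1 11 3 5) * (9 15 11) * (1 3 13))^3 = (1 11 9 13 15)(3 5)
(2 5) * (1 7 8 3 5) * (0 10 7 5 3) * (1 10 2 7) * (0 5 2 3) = (0 3)(1 2 10)(5 7 8) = [3, 2, 10, 0, 4, 7, 6, 8, 5, 9, 1]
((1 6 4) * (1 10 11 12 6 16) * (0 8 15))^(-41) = (0 8 15)(1 16)(4 6 12 11 10)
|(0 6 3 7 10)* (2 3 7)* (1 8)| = 4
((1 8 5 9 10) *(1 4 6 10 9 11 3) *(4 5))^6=(1 11 10 4)(3 5 6 8)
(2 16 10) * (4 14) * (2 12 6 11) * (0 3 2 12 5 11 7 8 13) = (0 3 2 16 10 5 11 12 6 7 8 13)(4 14) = [3, 1, 16, 2, 14, 11, 7, 8, 13, 9, 5, 12, 6, 0, 4, 15, 10]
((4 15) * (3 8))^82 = ((3 8)(4 15))^82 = (15)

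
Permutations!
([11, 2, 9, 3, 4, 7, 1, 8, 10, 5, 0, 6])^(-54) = (0 5 6 8 2)(1 10 9 11 7)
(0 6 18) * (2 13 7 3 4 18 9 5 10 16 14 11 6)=(0 2 13 7 3 4 18)(5 10 16 14 11 6 9)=[2, 1, 13, 4, 18, 10, 9, 3, 8, 5, 16, 6, 12, 7, 11, 15, 14, 17, 0]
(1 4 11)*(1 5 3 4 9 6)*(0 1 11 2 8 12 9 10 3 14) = [1, 10, 8, 4, 2, 14, 11, 7, 12, 6, 3, 5, 9, 13, 0] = (0 1 10 3 4 2 8 12 9 6 11 5 14)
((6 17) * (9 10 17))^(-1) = (6 17 10 9)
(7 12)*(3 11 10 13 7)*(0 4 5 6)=(0 4 5 6)(3 11 10 13 7 12)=[4, 1, 2, 11, 5, 6, 0, 12, 8, 9, 13, 10, 3, 7]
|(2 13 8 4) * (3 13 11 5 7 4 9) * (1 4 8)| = |(1 4 2 11 5 7 8 9 3 13)| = 10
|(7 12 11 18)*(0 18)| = 5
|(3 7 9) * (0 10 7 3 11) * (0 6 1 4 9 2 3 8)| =|(0 10 7 2 3 8)(1 4 9 11 6)| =30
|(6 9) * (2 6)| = 3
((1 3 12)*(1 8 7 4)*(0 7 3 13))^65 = ((0 7 4 1 13)(3 12 8))^65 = (13)(3 8 12)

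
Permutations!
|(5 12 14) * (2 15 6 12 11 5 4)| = 6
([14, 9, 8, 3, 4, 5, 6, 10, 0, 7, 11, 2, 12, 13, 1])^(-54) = [0, 1, 2, 3, 4, 5, 6, 7, 8, 9, 10, 11, 12, 13, 14]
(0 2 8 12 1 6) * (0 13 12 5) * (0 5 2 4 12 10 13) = (0 4 12 1 6)(2 8)(10 13) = [4, 6, 8, 3, 12, 5, 0, 7, 2, 9, 13, 11, 1, 10]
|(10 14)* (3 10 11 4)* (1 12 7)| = 15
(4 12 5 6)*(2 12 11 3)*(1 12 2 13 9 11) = (1 12 5 6 4)(3 13 9 11) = [0, 12, 2, 13, 1, 6, 4, 7, 8, 11, 10, 3, 5, 9]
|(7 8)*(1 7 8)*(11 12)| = 2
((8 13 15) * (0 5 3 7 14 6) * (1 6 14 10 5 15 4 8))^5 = ((0 15 1 6)(3 7 10 5)(4 8 13))^5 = (0 15 1 6)(3 7 10 5)(4 13 8)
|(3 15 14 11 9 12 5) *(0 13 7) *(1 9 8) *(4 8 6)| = |(0 13 7)(1 9 12 5 3 15 14 11 6 4 8)| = 33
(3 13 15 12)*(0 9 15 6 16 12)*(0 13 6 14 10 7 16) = (0 9 15 13 14 10 7 16 12 3 6) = [9, 1, 2, 6, 4, 5, 0, 16, 8, 15, 7, 11, 3, 14, 10, 13, 12]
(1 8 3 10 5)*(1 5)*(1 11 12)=(1 8 3 10 11 12)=[0, 8, 2, 10, 4, 5, 6, 7, 3, 9, 11, 12, 1]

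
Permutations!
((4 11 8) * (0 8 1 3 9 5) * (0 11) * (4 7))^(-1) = (0 4 7 8)(1 11 5 9 3)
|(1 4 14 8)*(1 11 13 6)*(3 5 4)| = |(1 3 5 4 14 8 11 13 6)| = 9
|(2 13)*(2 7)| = 3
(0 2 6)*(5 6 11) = [2, 1, 11, 3, 4, 6, 0, 7, 8, 9, 10, 5] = (0 2 11 5 6)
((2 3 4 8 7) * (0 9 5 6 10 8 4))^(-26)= (0 9 5 6 10 8 7 2 3)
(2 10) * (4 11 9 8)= (2 10)(4 11 9 8)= [0, 1, 10, 3, 11, 5, 6, 7, 4, 8, 2, 9]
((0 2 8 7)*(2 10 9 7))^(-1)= (0 7 9 10)(2 8)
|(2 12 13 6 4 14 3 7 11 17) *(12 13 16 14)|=11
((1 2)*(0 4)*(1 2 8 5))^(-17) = ((0 4)(1 8 5))^(-17) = (0 4)(1 8 5)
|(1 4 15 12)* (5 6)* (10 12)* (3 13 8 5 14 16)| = |(1 4 15 10 12)(3 13 8 5 6 14 16)| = 35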